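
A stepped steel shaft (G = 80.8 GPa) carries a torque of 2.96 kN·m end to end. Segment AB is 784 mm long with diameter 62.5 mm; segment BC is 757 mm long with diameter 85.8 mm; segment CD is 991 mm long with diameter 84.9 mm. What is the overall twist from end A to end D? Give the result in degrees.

1.80°

J_AB = π(0.0625)⁴/32 = 1.50×10^-6 m⁴; J_BC = π(0.0858)⁴/32 = 5.32×10^-6 m⁴; J_CD = π(0.0849)⁴/32 = 5.10×10^-6 m⁴.
θ = (T/G)·Σ L_i/J_i = (2960/80.8×10⁹)·(0.784/1.50×10^-6 + 0.757/5.32×10^-6 + 0.991/5.10×10^-6) = 0.03150 rad.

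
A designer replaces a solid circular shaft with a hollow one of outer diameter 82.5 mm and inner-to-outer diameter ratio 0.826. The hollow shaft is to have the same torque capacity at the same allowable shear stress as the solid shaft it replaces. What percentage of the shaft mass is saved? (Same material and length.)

51.8 %

Equal τ_max and T ⇒ the solid shaft needs d_s³ = d_o³(1−k⁴), so d_s = 82.5·(1−0.826⁴)^(1/3) = 66.95 mm.
Area ratio A_h/A_s = d_o²(1−k²)/d_s² = (1−k²)/(1−k⁴)^(2/3) = 0.4824.
Mass saving = 1 − 0.4824 = 51.8 %.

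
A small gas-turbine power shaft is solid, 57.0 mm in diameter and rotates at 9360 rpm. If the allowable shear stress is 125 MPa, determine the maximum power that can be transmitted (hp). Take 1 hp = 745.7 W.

5970 hp

J = πd⁴/32 = π(0.0570)⁴/32 = 1.036×10^-6 m⁴.
T_max = τ_allow·J/r = 1.25×10^8 × 1.036×10^-6 / 0.0285 = 4545 N·m.
ω = 2π·9360/60 = 980.2 rad/s, so P_max = T_max·ω = 4.455×10^6 W.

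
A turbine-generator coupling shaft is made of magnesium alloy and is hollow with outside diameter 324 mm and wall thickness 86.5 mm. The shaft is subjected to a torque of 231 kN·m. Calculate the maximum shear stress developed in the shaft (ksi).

J = π(d_o⁴ − d_i⁴)/32 = π(0.324⁴ − 0.151⁴)/32 = 1.031×10^-3 m⁴.
τ_max = T·r/J = 231000 × 0.162 / 1.031×10^-3 = 3.630×10^7 Pa.

5.27 ksi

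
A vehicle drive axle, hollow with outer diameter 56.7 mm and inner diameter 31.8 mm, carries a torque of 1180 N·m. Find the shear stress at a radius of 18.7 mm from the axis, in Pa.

J = π(d_o⁴ − d_i⁴)/32 = π(0.0567⁴ − 0.0318⁴)/32 = 9.143×10^-7 m⁴.
Shear stress varies linearly with radius: τ = T·r/J = 1180 × 0.0187 / 9.143×10^-7 = 2.413×10^7 Pa.

2.41e7 Pa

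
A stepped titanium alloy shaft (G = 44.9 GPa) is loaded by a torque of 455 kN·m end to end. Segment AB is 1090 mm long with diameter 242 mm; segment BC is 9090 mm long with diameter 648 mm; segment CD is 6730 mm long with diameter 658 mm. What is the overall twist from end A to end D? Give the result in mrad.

J_AB = π(0.242)⁴/32 = 3.37×10^-4 m⁴; J_BC = π(0.648)⁴/32 = 0.0173 m⁴; J_CD = π(0.658)⁴/32 = 0.0184 m⁴.
θ = (T/G)·Σ L_i/J_i = (455000/44.9×10⁹)·(1.09/3.37×10^-4 + 9.09/0.0173 + 6.73/0.0184) = 0.04183 rad.

41.8 mrad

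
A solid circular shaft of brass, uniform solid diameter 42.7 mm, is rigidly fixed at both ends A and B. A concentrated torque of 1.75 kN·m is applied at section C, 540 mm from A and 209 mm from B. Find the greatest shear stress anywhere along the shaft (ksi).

12.0 ksi

With uniform GJ and both ends fixed, compatibility θ_AC = θ_CB gives T_A·a = T_B·b, together with T_A + T_B = T₀.
T_A = T₀·b/(a+b) = 1750·209/749.0 = 488.3 N·m; T_B = 1262 N·m.
τ in each portion: τ_AC = 3.19×10^7 Pa, τ_CB = 8.25×10^7 Pa; maximum is in CB.
τ_max = T_CB·r/J = 1262·0.0214/3.26×10^-7 = 8.253×10^7 Pa.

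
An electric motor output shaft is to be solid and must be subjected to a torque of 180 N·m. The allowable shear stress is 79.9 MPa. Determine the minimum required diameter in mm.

For a solid shaft τ_max = 16T/(πd³), so d = (16T/(π τ_allow))^(1/3) = (16·180.0/(π·7.99×10^7))^(1/3) = 0.02255 m.

22.6 mm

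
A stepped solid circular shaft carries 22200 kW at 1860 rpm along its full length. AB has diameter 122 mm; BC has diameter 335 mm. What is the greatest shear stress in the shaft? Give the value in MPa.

ω = 2π·1860/60 = 194.8 rad/s, so T = P/ω = 22200×10³ / 194.8 = 114000 N·m.
Under the same torque, τ_max = 16T/(πd³) is largest where d is smallest — segment AB (d = 122 mm).
τ_max = 16·114000/(π·(0.122)³) = 3.197×10^8 Pa.

320 MPa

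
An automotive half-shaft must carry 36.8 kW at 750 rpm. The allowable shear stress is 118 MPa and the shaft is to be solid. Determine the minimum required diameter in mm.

27.2 mm

ω = 2π·750/60 = 78.54 rad/s, so T = P/ω = 36.8×10³ / 78.54 = 468.6 N·m.
For a solid shaft τ_max = 16T/(πd³), so d = (16T/(π τ_allow))^(1/3) = (16·468.6/(π·1.18×10^8))^(1/3) = 0.02724 m.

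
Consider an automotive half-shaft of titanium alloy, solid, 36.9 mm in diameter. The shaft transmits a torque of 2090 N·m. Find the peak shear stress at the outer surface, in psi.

J = πd⁴/32 = π(0.0369)⁴/32 = 1.820×10^-7 m⁴.
τ_max = T·r/J = 2090 × 0.0184 / 1.820×10^-7 = 2.119×10^8 Pa.

30700 psi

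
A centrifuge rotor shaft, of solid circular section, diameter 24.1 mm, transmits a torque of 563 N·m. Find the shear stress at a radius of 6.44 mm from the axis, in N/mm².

J = πd⁴/32 = π(0.0241)⁴/32 = 3.312×10^-8 m⁴.
Shear stress varies linearly with radius: τ = T·r/J = 563.0 × 0.00644 / 3.312×10^-8 = 1.095×10^8 Pa.

109 N/mm²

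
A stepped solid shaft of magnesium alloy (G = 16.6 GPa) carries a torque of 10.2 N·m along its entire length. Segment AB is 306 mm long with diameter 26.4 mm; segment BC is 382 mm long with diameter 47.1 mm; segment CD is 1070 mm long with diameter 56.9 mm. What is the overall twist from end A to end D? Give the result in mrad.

J_AB = π(0.0264)⁴/32 = 4.77×10^-8 m⁴; J_BC = π(0.0471)⁴/32 = 4.83×10^-7 m⁴; J_CD = π(0.0569)⁴/32 = 1.03×10^-6 m⁴.
θ = (T/G)·Σ L_i/J_i = (10.20/16.6×10⁹)·(0.306/4.77×10^-8 + 0.382/4.83×10^-7 + 1.07/1.03×10^-6) = 5.067×10^-3 rad.

5.07 mrad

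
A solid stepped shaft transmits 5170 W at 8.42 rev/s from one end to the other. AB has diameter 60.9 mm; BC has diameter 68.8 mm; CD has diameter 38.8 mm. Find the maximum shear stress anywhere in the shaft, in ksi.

ω = 2π·8.42 = 52.90 rad/s, so T = P/ω = 5170 / 52.90 = 97.72 N·m.
Under the same torque, τ_max = 16T/(πd³) is largest where d is smallest — segment CD (d = 38.8 mm).
τ_max = 16·97.72/(π·(0.0388)³) = 8.521×10^6 Pa.

1.24 ksi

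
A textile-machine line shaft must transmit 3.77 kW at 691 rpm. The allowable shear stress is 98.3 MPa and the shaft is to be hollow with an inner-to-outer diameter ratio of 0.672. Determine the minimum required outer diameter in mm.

15.0 mm

ω = 2π·691/60 = 72.36 rad/s, so T = P/ω = 3.77×10³ / 72.36 = 52.10 N·m.
For a hollow shaft with d_i/d_o = 0.672: τ_max = 16T/(π d_o³ (1−k⁴)), so d_o = [16T/(π τ_allow (1−k⁴))]^(1/3) = [16·52.10/(π·9.83×10^7·0.7961)]^(1/3) = 0.01502 m.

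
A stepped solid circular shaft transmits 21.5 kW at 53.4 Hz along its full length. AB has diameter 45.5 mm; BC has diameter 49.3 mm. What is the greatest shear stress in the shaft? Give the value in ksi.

ω = 2π·53.4 = 335.5 rad/s, so T = P/ω = 21.5×10³ / 335.5 = 64.08 N·m.
Under the same torque, τ_max = 16T/(πd³) is largest where d is smallest — segment AB (d = 45.5 mm).
τ_max = 16·64.08/(π·(0.0455)³) = 3.465×10^6 Pa.

0.502 ksi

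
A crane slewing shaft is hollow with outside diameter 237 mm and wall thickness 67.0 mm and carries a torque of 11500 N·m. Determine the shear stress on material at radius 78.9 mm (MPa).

J = π(d_o⁴ − d_i⁴)/32 = π(0.237⁴ − 0.103⁴)/32 = 2.987×10^-4 m⁴.
Shear stress varies linearly with radius: τ = T·r/J = 11500 × 0.0789 / 2.987×10^-4 = 3.038×10^6 Pa.

3.04 MPa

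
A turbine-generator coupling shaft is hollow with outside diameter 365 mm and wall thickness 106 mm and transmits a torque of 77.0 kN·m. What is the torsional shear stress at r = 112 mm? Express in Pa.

5.11e6 Pa

J = π(d_o⁴ − d_i⁴)/32 = π(0.365⁴ − 0.153⁴)/32 = 1.689×10^-3 m⁴.
Shear stress varies linearly with radius: τ = T·r/J = 77000 × 0.112 / 1.689×10^-3 = 5.107×10^6 Pa.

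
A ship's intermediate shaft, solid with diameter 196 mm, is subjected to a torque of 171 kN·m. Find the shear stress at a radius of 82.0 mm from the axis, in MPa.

96.8 MPa

J = πd⁴/32 = π(0.196)⁴/32 = 1.449×10^-4 m⁴.
Shear stress varies linearly with radius: τ = T·r/J = 171000 × 0.0820 / 1.449×10^-4 = 9.678×10^7 Pa.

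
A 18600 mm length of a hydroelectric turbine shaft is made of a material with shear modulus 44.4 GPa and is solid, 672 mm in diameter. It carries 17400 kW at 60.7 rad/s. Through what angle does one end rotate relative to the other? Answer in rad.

0.00600 rad

ω = 60.7 rad/s, so T = P/ω = 17400×10³ / 60.70 = 286700 N·m.
J = πd⁴/32 = π(0.672)⁴/32 = 0.02002 m⁴.
θ = T·L/(G·J) = 286700 × 18.6 / (44.4×10⁹ × 0.02002) = 5.998×10^-3 rad.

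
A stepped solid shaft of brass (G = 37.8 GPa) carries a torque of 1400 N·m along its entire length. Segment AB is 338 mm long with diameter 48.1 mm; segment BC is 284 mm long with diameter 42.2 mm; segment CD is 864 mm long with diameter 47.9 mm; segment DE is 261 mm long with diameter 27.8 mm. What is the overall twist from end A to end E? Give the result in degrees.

16.3°

J_AB = π(0.0481)⁴/32 = 5.26×10^-7 m⁴; J_BC = π(0.0422)⁴/32 = 3.11×10^-7 m⁴; J_CD = π(0.0479)⁴/32 = 5.17×10^-7 m⁴; J_DE = π(0.0278)⁴/32 = 5.86×10^-8 m⁴.
θ = (T/G)·Σ L_i/J_i = (1400/37.8×10⁹)·(0.338/5.26×10^-7 + 0.284/3.11×10^-7 + 0.864/5.17×10^-7 + 0.261/5.86×10^-8) = 0.2844 rad.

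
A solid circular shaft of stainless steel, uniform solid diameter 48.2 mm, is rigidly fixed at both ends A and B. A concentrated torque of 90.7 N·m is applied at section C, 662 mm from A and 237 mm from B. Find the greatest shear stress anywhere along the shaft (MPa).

With uniform GJ and both ends fixed, compatibility θ_AC = θ_CB gives T_A·a = T_B·b, together with T_A + T_B = T₀.
T_A = T₀·b/(a+b) = 90.70·237/899.0 = 23.91 N·m; T_B = 66.79 N·m.
τ in each portion: τ_AC = 1.09×10^6 Pa, τ_CB = 3.04×10^6 Pa; maximum is in CB.
τ_max = T_CB·r/J = 66.79·0.0241/5.30×10^-7 = 3.038×10^6 Pa.

3.04 MPa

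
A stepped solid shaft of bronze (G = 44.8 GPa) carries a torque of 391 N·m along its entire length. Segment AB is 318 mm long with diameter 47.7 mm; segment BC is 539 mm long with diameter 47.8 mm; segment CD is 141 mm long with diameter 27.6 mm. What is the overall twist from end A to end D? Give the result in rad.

0.0362 rad

J_AB = π(0.0477)⁴/32 = 5.08×10^-7 m⁴; J_BC = π(0.0478)⁴/32 = 5.13×10^-7 m⁴; J_CD = π(0.0276)⁴/32 = 5.70×10^-8 m⁴.
θ = (T/G)·Σ L_i/J_i = (391.0/44.8×10⁹)·(0.318/5.08×10^-7 + 0.539/5.13×10^-7 + 0.141/5.70×10^-8) = 0.03624 rad.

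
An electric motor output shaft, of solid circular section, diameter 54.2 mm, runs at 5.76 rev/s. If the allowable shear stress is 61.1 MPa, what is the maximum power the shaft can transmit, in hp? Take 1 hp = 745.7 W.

J = πd⁴/32 = π(0.0542)⁴/32 = 8.472×10^-7 m⁴.
T_max = τ_allow·J/r = 6.11×10^7 × 8.472×10^-7 / 0.0271 = 1910 N·m.
ω = 2π·5.76 = 36.19 rad/s, so P_max = T_max·ω = 6.913×10^4 W.

92.7 hp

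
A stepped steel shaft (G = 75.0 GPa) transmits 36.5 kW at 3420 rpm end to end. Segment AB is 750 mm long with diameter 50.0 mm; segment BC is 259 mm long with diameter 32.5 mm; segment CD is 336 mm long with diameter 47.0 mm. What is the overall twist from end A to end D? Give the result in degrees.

ω = 2π·3420/60 = 358.1 rad/s, so T = P/ω = 36.5×10³ / 358.1 = 101.9 N·m.
J_AB = π(0.0500)⁴/32 = 6.14×10^-7 m⁴; J_BC = π(0.0325)⁴/32 = 1.10×10^-7 m⁴; J_CD = π(0.0470)⁴/32 = 4.79×10^-7 m⁴.
θ = (T/G)·Σ L_i/J_i = (101.9/75.0×10⁹)·(0.750/6.14×10^-7 + 0.259/1.10×10^-7 + 0.336/4.79×10^-7) = 5.827×10^-3 rad.

0.334°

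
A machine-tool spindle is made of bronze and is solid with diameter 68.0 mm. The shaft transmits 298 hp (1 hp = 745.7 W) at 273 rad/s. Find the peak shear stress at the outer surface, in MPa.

13.2 MPa

ω = 273 rad/s, so T = P/ω = 298×745.7 / 273.0 = 814.0 N·m.
J = πd⁴/32 = π(0.0680)⁴/32 = 2.099×10^-6 m⁴.
τ_max = T·r/J = 814.0 × 0.0340 / 2.099×10^-6 = 1.318×10^7 Pa.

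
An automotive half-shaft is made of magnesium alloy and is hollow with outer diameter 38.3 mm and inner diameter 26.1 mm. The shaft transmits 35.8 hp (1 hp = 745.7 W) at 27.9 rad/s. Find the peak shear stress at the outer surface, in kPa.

ω = 27.9 rad/s, so T = P/ω = 35.8×745.7 / 27.90 = 956.8 N·m.
J = π(d_o⁴ − d_i⁴)/32 = π(0.0383⁴ − 0.0261⁴)/32 = 1.657×10^-7 m⁴.
τ_max = T·r/J = 956.8 × 0.0191 / 1.657×10^-7 = 1.106×10^8 Pa.

111000 kPa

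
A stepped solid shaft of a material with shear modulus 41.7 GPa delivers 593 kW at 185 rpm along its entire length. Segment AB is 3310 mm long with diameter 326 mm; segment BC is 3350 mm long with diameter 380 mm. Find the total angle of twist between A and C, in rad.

0.00339 rad

ω = 2π·185/60 = 19.37 rad/s, so T = P/ω = 593×10³ / 19.37 = 30610 N·m.
J_AB = π(0.326)⁴/32 = 1.11×10^-3 m⁴; J_BC = π(0.380)⁴/32 = 2.05×10^-3 m⁴.
θ = (T/G)·Σ L_i/J_i = (30610/41.7×10⁹)·(3.31/1.11×10^-3 + 3.35/2.05×10^-3) = 3.392×10^-3 rad.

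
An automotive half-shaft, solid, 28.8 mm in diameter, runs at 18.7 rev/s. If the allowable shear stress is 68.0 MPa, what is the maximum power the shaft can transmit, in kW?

37.5 kW

J = πd⁴/32 = π(0.0288)⁴/32 = 6.754×10^-8 m⁴.
T_max = τ_allow·J/r = 6.80×10^7 × 6.754×10^-8 / 0.0144 = 318.9 N·m.
ω = 2π·18.7 = 117.5 rad/s, so P_max = T_max·ω = 3.747×10^4 W.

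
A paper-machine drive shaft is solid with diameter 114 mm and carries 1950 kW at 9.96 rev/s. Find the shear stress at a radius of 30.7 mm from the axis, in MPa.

57.7 MPa

ω = 2π·9.96 = 62.58 rad/s, so T = P/ω = 1950×10³ / 62.58 = 31160 N·m.
J = πd⁴/32 = π(0.114)⁴/32 = 1.658×10^-5 m⁴.
Shear stress varies linearly with radius: τ = T·r/J = 31160 × 0.0307 / 1.658×10^-5 = 5.769×10^7 Pa.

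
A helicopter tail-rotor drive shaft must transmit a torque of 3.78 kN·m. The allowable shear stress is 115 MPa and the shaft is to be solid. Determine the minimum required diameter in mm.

55.1 mm

For a solid shaft τ_max = 16T/(πd³), so d = (16T/(π τ_allow))^(1/3) = (16·3780/(π·1.15×10^8))^(1/3) = 0.05511 m.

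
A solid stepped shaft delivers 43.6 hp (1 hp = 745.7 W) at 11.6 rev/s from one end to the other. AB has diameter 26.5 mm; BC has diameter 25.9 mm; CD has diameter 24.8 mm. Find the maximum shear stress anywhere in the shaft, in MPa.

149 MPa

ω = 2π·11.6 = 72.88 rad/s, so T = P/ω = 43.6×745.7 / 72.88 = 446.1 N·m.
Under the same torque, τ_max = 16T/(πd³) is largest where d is smallest — segment CD (d = 24.8 mm).
τ_max = 16·446.1/(π·(0.0248)³) = 1.489×10^8 Pa.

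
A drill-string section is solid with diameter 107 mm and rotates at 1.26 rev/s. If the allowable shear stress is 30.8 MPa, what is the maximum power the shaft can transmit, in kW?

J = πd⁴/32 = π(0.107)⁴/32 = 1.287×10^-5 m⁴.
T_max = τ_allow·J/r = 3.08×10^7 × 1.287×10^-5 / 0.0535 = 7409 N·m.
ω = 2π·1.26 = 7.917 rad/s, so P_max = T_max·ω = 5.865×10^4 W.

58.7 kW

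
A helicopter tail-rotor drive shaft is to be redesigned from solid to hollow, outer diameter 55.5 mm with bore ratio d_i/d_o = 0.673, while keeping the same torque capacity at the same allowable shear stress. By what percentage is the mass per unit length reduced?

Equal τ_max and T ⇒ the solid shaft needs d_s³ = d_o³(1−k⁴), so d_s = 55.5·(1−0.673⁴)^(1/3) = 51.41 mm.
Area ratio A_h/A_s = d_o²(1−k²)/d_s² = (1−k²)/(1−k⁴)^(2/3) = 0.6376.
Mass saving = 1 − 0.6376 = 36.2 %.

36.2 %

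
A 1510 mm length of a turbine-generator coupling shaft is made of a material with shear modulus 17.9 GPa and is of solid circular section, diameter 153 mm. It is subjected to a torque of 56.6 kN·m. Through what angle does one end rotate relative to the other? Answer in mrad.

J = πd⁴/32 = π(0.153)⁴/32 = 5.380×10^-5 m⁴.
θ = T·L/(G·J) = 56600 × 1.51 / (17.9×10⁹ × 5.380×10^-5) = 0.08875 rad.

88.8 mrad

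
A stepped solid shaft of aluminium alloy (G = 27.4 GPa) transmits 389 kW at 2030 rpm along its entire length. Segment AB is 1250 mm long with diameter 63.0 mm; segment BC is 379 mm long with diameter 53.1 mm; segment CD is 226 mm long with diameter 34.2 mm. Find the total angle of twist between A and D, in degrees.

11.4°

ω = 2π·2030/60 = 212.6 rad/s, so T = P/ω = 389×10³ / 212.6 = 1830 N·m.
J_AB = π(0.0630)⁴/32 = 1.55×10^-6 m⁴; J_BC = π(0.0531)⁴/32 = 7.81×10^-7 m⁴; J_CD = π(0.0342)⁴/32 = 1.34×10^-7 m⁴.
θ = (T/G)·Σ L_i/J_i = (1830/27.4×10⁹)·(1.25/1.55×10^-6 + 0.379/7.81×10^-7 + 0.226/1.34×10^-7) = 0.1988 rad.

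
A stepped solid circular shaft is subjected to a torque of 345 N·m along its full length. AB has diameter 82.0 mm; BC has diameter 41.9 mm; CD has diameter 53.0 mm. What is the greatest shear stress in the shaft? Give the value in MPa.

23.9 MPa

Under the same torque, τ_max = 16T/(πd³) is largest where d is smallest — segment BC (d = 41.9 mm).
τ_max = 16·345.0/(π·(0.0419)³) = 2.389×10^7 Pa.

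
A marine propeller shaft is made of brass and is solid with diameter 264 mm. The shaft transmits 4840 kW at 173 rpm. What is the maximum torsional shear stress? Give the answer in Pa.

7.39e7 Pa

ω = 2π·173/60 = 18.12 rad/s, so T = P/ω = 4840×10³ / 18.12 = 267200 N·m.
J = πd⁴/32 = π(0.264)⁴/32 = 4.769×10^-4 m⁴.
τ_max = T·r/J = 267200 × 0.132 / 4.769×10^-4 = 7.395×10^7 Pa.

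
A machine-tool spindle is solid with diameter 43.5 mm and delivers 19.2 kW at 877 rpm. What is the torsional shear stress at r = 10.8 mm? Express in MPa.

6.42 MPa

ω = 2π·877/60 = 91.84 rad/s, so T = P/ω = 19.2×10³ / 91.84 = 209.1 N·m.
J = πd⁴/32 = π(0.0435)⁴/32 = 3.515×10^-7 m⁴.
Shear stress varies linearly with radius: τ = T·r/J = 209.1 × 0.0108 / 3.515×10^-7 = 6.423×10^6 Pa.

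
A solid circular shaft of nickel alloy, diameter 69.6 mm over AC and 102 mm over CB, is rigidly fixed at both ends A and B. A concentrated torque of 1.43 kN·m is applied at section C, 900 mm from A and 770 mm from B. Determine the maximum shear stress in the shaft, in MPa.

5.79 MPa

Compatibility: T_A·a/J_AC = T_B·b/J_CB with T_A + T_B = T₀.
J_AC = 2.30×10^-6 m⁴, J_CB = 1.06×10^-5 m⁴, so T_A = T₀·(J_AC/a)/((J_AC/a)+(J_CB/b)) = 223.7 N·m, T_B = 1206 N·m.
τ in each portion: τ_AC = 3.38×10^6 Pa, τ_CB = 5.79×10^6 Pa; maximum is in CB.
τ_max = T_CB·r/J = 1206·0.0510/1.06×10^-5 = 5.789×10^6 Pa.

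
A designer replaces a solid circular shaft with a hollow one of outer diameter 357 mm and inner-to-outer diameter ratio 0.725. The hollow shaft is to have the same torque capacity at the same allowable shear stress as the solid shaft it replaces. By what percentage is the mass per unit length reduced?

Equal τ_max and T ⇒ the solid shaft needs d_s³ = d_o³(1−k⁴), so d_s = 357·(1−0.725⁴)^(1/3) = 320.5 mm.
Area ratio A_h/A_s = d_o²(1−k²)/d_s² = (1−k²)/(1−k⁴)^(2/3) = 0.5885.
Mass saving = 1 − 0.5885 = 41.2 %.

41.2 %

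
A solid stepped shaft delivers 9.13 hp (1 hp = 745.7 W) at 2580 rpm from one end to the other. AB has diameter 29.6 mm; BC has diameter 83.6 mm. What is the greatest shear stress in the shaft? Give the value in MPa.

ω = 2π·2580/60 = 270.2 rad/s, so T = P/ω = 9.13×745.7 / 270.2 = 25.20 N·m.
Under the same torque, τ_max = 16T/(πd³) is largest where d is smallest — segment AB (d = 29.6 mm).
τ_max = 16·25.20/(π·(0.0296)³) = 4.949×10^6 Pa.

4.95 MPa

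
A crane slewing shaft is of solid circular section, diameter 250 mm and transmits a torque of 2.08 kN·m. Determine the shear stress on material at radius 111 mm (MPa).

0.602 MPa

J = πd⁴/32 = π(0.250)⁴/32 = 3.835×10^-4 m⁴.
Shear stress varies linearly with radius: τ = T·r/J = 2080 × 0.111 / 3.835×10^-4 = 6.020×10^5 Pa.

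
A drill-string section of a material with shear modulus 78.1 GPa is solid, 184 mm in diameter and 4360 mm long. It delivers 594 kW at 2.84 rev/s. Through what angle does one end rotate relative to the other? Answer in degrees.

ω = 2π·2.84 = 17.84 rad/s, so T = P/ω = 594×10³ / 17.84 = 33290 N·m.
J = πd⁴/32 = π(0.184)⁴/32 = 1.125×10^-4 m⁴.
θ = T·L/(G·J) = 33290 × 4.36 / (78.1×10⁹ × 1.125×10^-4) = 0.01651 rad.

0.946°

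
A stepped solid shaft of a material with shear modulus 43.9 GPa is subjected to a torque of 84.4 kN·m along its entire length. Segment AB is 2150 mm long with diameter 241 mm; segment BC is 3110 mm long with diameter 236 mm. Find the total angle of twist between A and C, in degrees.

J_AB = π(0.241)⁴/32 = 3.31×10^-4 m⁴; J_BC = π(0.236)⁴/32 = 3.05×10^-4 m⁴.
θ = (T/G)·Σ L_i/J_i = (84400/43.9×10⁹)·(2.15/3.31×10^-4 + 3.11/3.05×10^-4) = 0.03211 rad.

1.84°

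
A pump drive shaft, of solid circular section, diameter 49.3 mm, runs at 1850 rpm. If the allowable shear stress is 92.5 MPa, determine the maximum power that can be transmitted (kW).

422 kW

J = πd⁴/32 = π(0.0493)⁴/32 = 5.799×10^-7 m⁴.
T_max = τ_allow·J/r = 9.25×10^7 × 5.799×10^-7 / 0.0246 = 2176 N·m.
ω = 2π·1850/60 = 193.7 rad/s, so P_max = T_max·ω = 4.216×10^5 W.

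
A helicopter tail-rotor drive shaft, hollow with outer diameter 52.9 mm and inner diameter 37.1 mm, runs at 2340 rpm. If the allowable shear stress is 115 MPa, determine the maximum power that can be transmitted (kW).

J = π(d_o⁴ − d_i⁴)/32 = π(0.0529⁴ − 0.0371⁴)/32 = 5.828×10^-7 m⁴.
T_max = τ_allow·J/r = 1.15×10^8 × 5.828×10^-7 / 0.0264 = 2534 N·m.
ω = 2π·2340/60 = 245.0 rad/s, so P_max = T_max·ω = 6.209×10^5 W.

621 kW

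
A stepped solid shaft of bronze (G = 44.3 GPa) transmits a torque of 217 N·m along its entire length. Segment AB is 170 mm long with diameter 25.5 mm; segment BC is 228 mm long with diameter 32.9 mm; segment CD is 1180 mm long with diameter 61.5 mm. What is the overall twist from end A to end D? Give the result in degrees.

J_AB = π(0.0255)⁴/32 = 4.15×10^-8 m⁴; J_BC = π(0.0329)⁴/32 = 1.15×10^-7 m⁴; J_CD = π(0.0615)⁴/32 = 1.40×10^-6 m⁴.
θ = (T/G)·Σ L_i/J_i = (217.0/44.3×10⁹)·(0.170/4.15×10^-8 + 0.228/1.15×10^-7 + 1.18/1.40×10^-6) = 0.03389 rad.

1.94°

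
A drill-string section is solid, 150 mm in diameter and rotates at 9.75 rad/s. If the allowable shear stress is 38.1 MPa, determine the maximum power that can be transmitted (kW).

J = πd⁴/32 = π(0.150)⁴/32 = 4.970×10^-5 m⁴.
T_max = τ_allow·J/r = 3.81×10^7 × 4.970×10^-5 / 0.0750 = 25250 N·m.
ω = 9.75 rad/s, so P_max = T_max·ω = 2.462×10^5 W.

246 kW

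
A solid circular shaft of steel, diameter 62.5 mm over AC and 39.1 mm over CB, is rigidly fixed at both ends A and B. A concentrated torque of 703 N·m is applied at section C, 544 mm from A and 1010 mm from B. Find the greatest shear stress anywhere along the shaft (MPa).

13.5 MPa

Compatibility: T_A·a/J_AC = T_B·b/J_CB with T_A + T_B = T₀.
J_AC = 1.50×10^-6 m⁴, J_CB = 2.29×10^-7 m⁴, so T_A = T₀·(J_AC/a)/((J_AC/a)+(J_CB/b)) = 649.4 N·m, T_B = 53.58 N·m.
τ in each portion: τ_AC = 1.35×10^7 Pa, τ_CB = 4.56×10^6 Pa; maximum is in AC.
τ_max = T_AC·r/J = 649.4·0.0312/1.50×10^-6 = 1.355×10^7 Pa.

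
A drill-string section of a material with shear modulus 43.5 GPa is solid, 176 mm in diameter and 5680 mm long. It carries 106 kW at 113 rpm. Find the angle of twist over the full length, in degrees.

0.711°

ω = 2π·113/60 = 11.83 rad/s, so T = P/ω = 106×10³ / 11.83 = 8958 N·m.
J = πd⁴/32 = π(0.176)⁴/32 = 9.420×10^-5 m⁴.
θ = T·L/(G·J) = 8958 × 5.68 / (43.5×10⁹ × 9.420×10^-5) = 0.01242 rad.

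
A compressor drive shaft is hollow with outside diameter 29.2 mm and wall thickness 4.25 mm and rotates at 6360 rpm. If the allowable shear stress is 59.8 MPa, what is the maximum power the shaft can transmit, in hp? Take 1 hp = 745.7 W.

195 hp

J = π(d_o⁴ − d_i⁴)/32 = π(0.0292⁴ − 0.0207⁴)/32 = 5.335×10^-8 m⁴.
T_max = τ_allow·J/r = 5.98×10^7 × 5.335×10^-8 / 0.0146 = 218.5 N·m.
ω = 2π·6360/60 = 666.0 rad/s, so P_max = T_max·ω = 1.455×10^5 W.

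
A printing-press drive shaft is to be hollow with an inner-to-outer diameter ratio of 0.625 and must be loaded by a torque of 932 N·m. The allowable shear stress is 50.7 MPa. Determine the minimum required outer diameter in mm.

48.0 mm

For a hollow shaft with d_i/d_o = 0.625: τ_max = 16T/(π d_o³ (1−k⁴)), so d_o = [16T/(π τ_allow (1−k⁴))]^(1/3) = [16·932.0/(π·5.07×10^7·0.8474)]^(1/3) = 0.04798 m.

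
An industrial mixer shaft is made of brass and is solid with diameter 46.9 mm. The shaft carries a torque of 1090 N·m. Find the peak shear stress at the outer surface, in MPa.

J = πd⁴/32 = π(0.0469)⁴/32 = 4.750×10^-7 m⁴.
τ_max = T·r/J = 1090 × 0.0234 / 4.750×10^-7 = 5.381×10^7 Pa.

53.8 MPa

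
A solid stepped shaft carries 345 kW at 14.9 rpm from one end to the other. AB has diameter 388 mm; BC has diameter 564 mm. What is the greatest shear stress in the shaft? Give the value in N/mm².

19.3 N/mm²

ω = 2π·14.9/60 = 1.560 rad/s, so T = P/ω = 345×10³ / 1.560 = 221100 N·m.
Under the same torque, τ_max = 16T/(πd³) is largest where d is smallest — segment AB (d = 388 mm).
τ_max = 16·221100/(π·(0.388)³) = 1.928×10^7 Pa.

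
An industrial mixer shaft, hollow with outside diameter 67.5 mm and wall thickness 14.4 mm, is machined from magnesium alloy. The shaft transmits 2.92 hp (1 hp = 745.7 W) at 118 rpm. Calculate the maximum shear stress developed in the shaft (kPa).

ω = 2π·118/60 = 12.36 rad/s, so T = P/ω = 2.92×745.7 / 12.36 = 176.2 N·m.
J = π(d_o⁴ − d_i⁴)/32 = π(0.0675⁴ − 0.0387⁴)/32 = 1.818×10^-6 m⁴.
τ_max = T·r/J = 176.2 × 0.0338 / 1.818×10^-6 = 3.272×10^6 Pa.

3270 kPa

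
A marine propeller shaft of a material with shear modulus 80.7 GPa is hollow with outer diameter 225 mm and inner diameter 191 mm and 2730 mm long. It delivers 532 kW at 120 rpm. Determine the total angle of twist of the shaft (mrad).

ω = 2π·120/60 = 12.57 rad/s, so T = P/ω = 532×10³ / 12.57 = 42340 N·m.
J = π(d_o⁴ − d_i⁴)/32 = π(0.225⁴ − 0.191⁴)/32 = 1.210×10^-4 m⁴.
θ = T·L/(G·J) = 42340 × 2.73 / (80.7×10⁹ × 1.210×10^-4) = 0.01184 rad.

11.8 mrad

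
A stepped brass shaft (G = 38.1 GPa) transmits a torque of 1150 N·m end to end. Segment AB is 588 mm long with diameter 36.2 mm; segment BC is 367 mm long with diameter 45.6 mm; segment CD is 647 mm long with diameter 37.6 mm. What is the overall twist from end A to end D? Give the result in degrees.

J_AB = π(0.0362)⁴/32 = 1.69×10^-7 m⁴; J_BC = π(0.0456)⁴/32 = 4.24×10^-7 m⁴; J_CD = π(0.0376)⁴/32 = 1.96×10^-7 m⁴.
θ = (T/G)·Σ L_i/J_i = (1150/38.1×10⁹)·(0.588/1.69×10^-7 + 0.367/4.24×10^-7 + 0.647/1.96×10^-7) = 0.2309 rad.

13.2°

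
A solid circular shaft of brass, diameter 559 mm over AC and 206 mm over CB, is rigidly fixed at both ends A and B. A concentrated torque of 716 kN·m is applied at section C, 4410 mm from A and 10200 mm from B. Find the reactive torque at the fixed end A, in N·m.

Compatibility: T_A·a/J_AC = T_B·b/J_CB with T_A + T_B = T₀.
J_AC = 9.59×10^-3 m⁴, J_CB = 1.77×10^-4 m⁴, so T_A = T₀·(J_AC/a)/((J_AC/a)+(J_CB/b)) = 710300 N·m, T_B = 5664 N·m.

710000 N·m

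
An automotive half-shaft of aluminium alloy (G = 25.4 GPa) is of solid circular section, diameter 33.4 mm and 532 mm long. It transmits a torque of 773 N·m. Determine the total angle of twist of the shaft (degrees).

J = πd⁴/32 = π(0.0334)⁴/32 = 1.222×10^-7 m⁴.
θ = T·L/(G·J) = 773.0 × 0.532 / (25.4×10⁹ × 1.222×10^-7) = 0.1325 rad.

7.59°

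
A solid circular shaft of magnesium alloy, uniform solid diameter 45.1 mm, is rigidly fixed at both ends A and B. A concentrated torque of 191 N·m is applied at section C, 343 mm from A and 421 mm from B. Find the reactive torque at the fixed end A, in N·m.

With uniform GJ and both ends fixed, compatibility θ_AC = θ_CB gives T_A·a = T_B·b, together with T_A + T_B = T₀.
T_A = T₀·b/(a+b) = 191.0·421/764.0 = 105.2 N·m; T_B = 85.75 N·m.

105 N·m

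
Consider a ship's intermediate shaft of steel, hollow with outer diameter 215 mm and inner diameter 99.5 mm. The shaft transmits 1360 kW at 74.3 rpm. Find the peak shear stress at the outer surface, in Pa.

ω = 2π·74.3/60 = 7.781 rad/s, so T = P/ω = 1360×10³ / 7.781 = 174800 N·m.
J = π(d_o⁴ − d_i⁴)/32 = π(0.215⁴ − 0.0995⁴)/32 = 2.002×10^-4 m⁴.
τ_max = T·r/J = 174800 × 0.107 / 2.002×10^-4 = 9.388×10^7 Pa.

9.39e7 Pa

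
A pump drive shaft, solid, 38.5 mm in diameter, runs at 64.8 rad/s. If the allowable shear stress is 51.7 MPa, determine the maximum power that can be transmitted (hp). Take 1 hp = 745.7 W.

J = πd⁴/32 = π(0.0385)⁴/32 = 2.157×10^-7 m⁴.
T_max = τ_allow·J/r = 5.17×10^7 × 2.157×10^-7 / 0.0192 = 579.3 N·m.
ω = 64.8 rad/s, so P_max = T_max·ω = 3.754×10^4 W.

50.3 hp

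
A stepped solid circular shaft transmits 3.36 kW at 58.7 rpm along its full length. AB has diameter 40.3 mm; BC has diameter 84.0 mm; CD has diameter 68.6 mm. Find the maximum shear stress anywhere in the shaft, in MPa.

ω = 2π·58.7/60 = 6.147 rad/s, so T = P/ω = 3.36×10³ / 6.147 = 546.6 N·m.
Under the same torque, τ_max = 16T/(πd³) is largest where d is smallest — segment AB (d = 40.3 mm).
τ_max = 16·546.6/(π·(0.0403)³) = 4.253×10^7 Pa.

42.5 MPa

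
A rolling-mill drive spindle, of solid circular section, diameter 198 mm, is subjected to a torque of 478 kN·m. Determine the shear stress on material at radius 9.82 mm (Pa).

J = πd⁴/32 = π(0.198)⁴/32 = 1.509×10^-4 m⁴.
Shear stress varies linearly with radius: τ = T·r/J = 478000 × 0.00982 / 1.509×10^-4 = 3.111×10^7 Pa.

3.11e7 Pa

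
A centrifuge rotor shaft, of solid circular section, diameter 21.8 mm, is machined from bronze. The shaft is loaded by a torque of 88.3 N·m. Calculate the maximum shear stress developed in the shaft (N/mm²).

43.4 N/mm²

J = πd⁴/32 = π(0.0218)⁴/32 = 2.217×10^-8 m⁴.
τ_max = T·r/J = 88.30 × 0.0109 / 2.217×10^-8 = 4.341×10^7 Pa.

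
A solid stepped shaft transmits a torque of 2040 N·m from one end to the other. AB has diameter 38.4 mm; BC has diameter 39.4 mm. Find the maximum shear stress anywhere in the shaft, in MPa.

183 MPa

Under the same torque, τ_max = 16T/(πd³) is largest where d is smallest — segment AB (d = 38.4 mm).
τ_max = 16·2040/(π·(0.0384)³) = 1.835×10^8 Pa.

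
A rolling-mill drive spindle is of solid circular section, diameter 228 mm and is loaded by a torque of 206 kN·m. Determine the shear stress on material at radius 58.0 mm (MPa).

J = πd⁴/32 = π(0.228)⁴/32 = 2.653×10^-4 m⁴.
Shear stress varies linearly with radius: τ = T·r/J = 206000 × 0.0580 / 2.653×10^-4 = 4.504×10^7 Pa.

45.0 MPa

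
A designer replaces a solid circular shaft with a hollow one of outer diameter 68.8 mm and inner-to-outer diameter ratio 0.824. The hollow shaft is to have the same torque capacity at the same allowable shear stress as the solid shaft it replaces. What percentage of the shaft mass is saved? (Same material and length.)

Equal τ_max and T ⇒ the solid shaft needs d_s³ = d_o³(1−k⁴), so d_s = 68.8·(1−0.824⁴)^(1/3) = 55.99 mm.
Area ratio A_h/A_s = d_o²(1−k²)/d_s² = (1−k²)/(1−k⁴)^(2/3) = 0.4847.
Mass saving = 1 − 0.4847 = 51.5 %.

51.5 %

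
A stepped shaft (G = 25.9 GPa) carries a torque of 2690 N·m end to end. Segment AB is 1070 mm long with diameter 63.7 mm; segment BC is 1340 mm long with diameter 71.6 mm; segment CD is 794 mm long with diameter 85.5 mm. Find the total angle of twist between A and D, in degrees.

7.93°

J_AB = π(0.0637)⁴/32 = 1.62×10^-6 m⁴; J_BC = π(0.0716)⁴/32 = 2.58×10^-6 m⁴; J_CD = π(0.0855)⁴/32 = 5.25×10^-6 m⁴.
θ = (T/G)·Σ L_i/J_i = (2690/25.9×10⁹)·(1.07/1.62×10^-6 + 1.34/2.58×10^-6 + 0.794/5.25×10^-6) = 0.1384 rad.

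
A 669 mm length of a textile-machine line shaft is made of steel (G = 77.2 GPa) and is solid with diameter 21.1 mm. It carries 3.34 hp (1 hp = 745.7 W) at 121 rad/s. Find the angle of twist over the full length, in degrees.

ω = 121 rad/s, so T = P/ω = 3.34×745.7 / 121.0 = 20.58 N·m.
J = πd⁴/32 = π(0.0211)⁴/32 = 1.946×10^-8 m⁴.
θ = T·L/(G·J) = 20.58 × 0.669 / (77.2×10⁹ × 1.946×10^-8) = 9.167×10^-3 rad.

0.525°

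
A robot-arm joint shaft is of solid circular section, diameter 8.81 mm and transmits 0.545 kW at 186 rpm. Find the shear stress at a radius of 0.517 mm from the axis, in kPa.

ω = 2π·186/60 = 19.48 rad/s, so T = P/ω = 0.545×10³ / 19.48 = 27.98 N·m.
J = πd⁴/32 = π(0.00881)⁴/32 = 5.914×10^-10 m⁴.
Shear stress varies linearly with radius: τ = T·r/J = 27.98 × 5.17e-4 / 5.914×10^-10 = 2.446×10^7 Pa.

24500 kPa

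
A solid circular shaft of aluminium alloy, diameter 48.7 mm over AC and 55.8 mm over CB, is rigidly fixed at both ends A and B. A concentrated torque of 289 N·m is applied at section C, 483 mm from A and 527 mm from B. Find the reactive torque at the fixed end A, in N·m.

Compatibility: T_A·a/J_AC = T_B·b/J_CB with T_A + T_B = T₀.
J_AC = 5.52×10^-7 m⁴, J_CB = 9.52×10^-7 m⁴, so T_A = T₀·(J_AC/a)/((J_AC/a)+(J_CB/b)) = 112.0 N·m, T_B = 177.0 N·m.

112 N·m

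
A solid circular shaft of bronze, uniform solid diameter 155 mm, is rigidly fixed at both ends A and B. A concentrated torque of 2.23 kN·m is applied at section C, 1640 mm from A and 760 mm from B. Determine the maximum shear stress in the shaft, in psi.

With uniform GJ and both ends fixed, compatibility θ_AC = θ_CB gives T_A·a = T_B·b, together with T_A + T_B = T₀.
T_A = T₀·b/(a+b) = 2230·760/2400 = 706.2 N·m; T_B = 1524 N·m.
τ in each portion: τ_AC = 9.66×10^5 Pa, τ_CB = 2.08×10^6 Pa; maximum is in CB.
τ_max = T_CB·r/J = 1524·0.0775/5.67×10^-5 = 2.084×10^6 Pa.

302 psi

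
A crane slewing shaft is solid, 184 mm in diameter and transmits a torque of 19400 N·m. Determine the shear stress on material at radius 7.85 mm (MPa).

J = πd⁴/32 = π(0.184)⁴/32 = 1.125×10^-4 m⁴.
Shear stress varies linearly with radius: τ = T·r/J = 19400 × 0.00785 / 1.125×10^-4 = 1.353×10^6 Pa.

1.35 MPa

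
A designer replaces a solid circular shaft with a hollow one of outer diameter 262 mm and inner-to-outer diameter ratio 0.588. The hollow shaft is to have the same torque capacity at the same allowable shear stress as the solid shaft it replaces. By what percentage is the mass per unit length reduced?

Equal τ_max and T ⇒ the solid shaft needs d_s³ = d_o³(1−k⁴), so d_s = 262·(1−0.588⁴)^(1/3) = 251.1 mm.
Area ratio A_h/A_s = d_o²(1−k²)/d_s² = (1−k²)/(1−k⁴)^(2/3) = 0.7122.
Mass saving = 1 − 0.7122 = 28.8 %.

28.8 %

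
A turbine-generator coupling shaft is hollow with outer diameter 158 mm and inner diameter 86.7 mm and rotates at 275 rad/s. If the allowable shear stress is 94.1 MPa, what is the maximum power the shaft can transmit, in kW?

18200 kW

J = π(d_o⁴ − d_i⁴)/32 = π(0.158⁴ − 0.0867⁴)/32 = 5.564×10^-5 m⁴.
T_max = τ_allow·J/r = 9.41×10^7 × 5.564×10^-5 / 0.0790 = 66270 N·m.
ω = 275 rad/s, so P_max = T_max·ω = 1.822×10^7 W.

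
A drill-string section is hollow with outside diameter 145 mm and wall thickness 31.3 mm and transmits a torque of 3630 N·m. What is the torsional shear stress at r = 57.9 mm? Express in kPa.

5410 kPa

J = π(d_o⁴ − d_i⁴)/32 = π(0.145⁴ − 0.0824⁴)/32 = 3.887×10^-5 m⁴.
Shear stress varies linearly with radius: τ = T·r/J = 3630 × 0.0579 / 3.887×10^-5 = 5.407×10^6 Pa.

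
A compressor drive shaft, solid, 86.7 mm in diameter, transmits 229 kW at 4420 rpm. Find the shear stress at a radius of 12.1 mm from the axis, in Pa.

1.08e6 Pa

ω = 2π·4420/60 = 462.9 rad/s, so T = P/ω = 229×10³ / 462.9 = 494.7 N·m.
J = πd⁴/32 = π(0.0867)⁴/32 = 5.547×10^-6 m⁴.
Shear stress varies linearly with radius: τ = T·r/J = 494.7 × 0.0121 / 5.547×10^-6 = 1.079×10^6 Pa.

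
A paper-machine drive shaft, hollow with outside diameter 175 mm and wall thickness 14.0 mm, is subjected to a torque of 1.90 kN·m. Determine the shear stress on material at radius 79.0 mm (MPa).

3.25 MPa

J = π(d_o⁴ − d_i⁴)/32 = π(0.175⁴ − 0.147⁴)/32 = 4.623×10^-5 m⁴.
Shear stress varies linearly with radius: τ = T·r/J = 1900 × 0.0790 / 4.623×10^-5 = 3.246×10^6 Pa.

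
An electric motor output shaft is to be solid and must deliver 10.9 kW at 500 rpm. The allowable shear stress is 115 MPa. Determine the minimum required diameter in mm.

21.0 mm

ω = 2π·500/60 = 52.36 rad/s, so T = P/ω = 10.9×10³ / 52.36 = 208.2 N·m.
For a solid shaft τ_max = 16T/(πd³), so d = (16T/(π τ_allow))^(1/3) = (16·208.2/(π·1.15×10^8))^(1/3) = 0.02097 m.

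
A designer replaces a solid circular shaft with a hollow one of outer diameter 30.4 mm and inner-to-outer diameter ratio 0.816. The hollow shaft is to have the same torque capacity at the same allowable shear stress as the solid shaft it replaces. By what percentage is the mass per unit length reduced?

50.6 %

Equal τ_max and T ⇒ the solid shaft needs d_s³ = d_o³(1−k⁴), so d_s = 30.4·(1−0.816⁴)^(1/3) = 25.01 mm.
Area ratio A_h/A_s = d_o²(1−k²)/d_s² = (1−k²)/(1−k⁴)^(2/3) = 0.4938.
Mass saving = 1 − 0.4938 = 50.6 %.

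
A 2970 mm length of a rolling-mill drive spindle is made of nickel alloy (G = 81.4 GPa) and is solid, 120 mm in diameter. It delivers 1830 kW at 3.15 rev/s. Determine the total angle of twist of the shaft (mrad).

ω = 2π·3.15 = 19.79 rad/s, so T = P/ω = 1830×10³ / 19.79 = 92460 N·m.
J = πd⁴/32 = π(0.120)⁴/32 = 2.036×10^-5 m⁴.
θ = T·L/(G·J) = 92460 × 2.97 / (81.4×10⁹ × 2.036×10^-5) = 0.1657 rad.

166 mrad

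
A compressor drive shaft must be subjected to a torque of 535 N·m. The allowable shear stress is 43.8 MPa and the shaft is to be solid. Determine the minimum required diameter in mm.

39.6 mm

For a solid shaft τ_max = 16T/(πd³), so d = (16T/(π τ_allow))^(1/3) = (16·535.0/(π·4.38×10^7))^(1/3) = 0.03962 m.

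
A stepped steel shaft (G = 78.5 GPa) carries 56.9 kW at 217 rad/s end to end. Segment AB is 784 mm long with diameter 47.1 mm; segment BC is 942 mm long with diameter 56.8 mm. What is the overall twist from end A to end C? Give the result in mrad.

ω = 217 rad/s, so T = P/ω = 56.9×10³ / 217.0 = 262.2 N·m.
J_AB = π(0.0471)⁴/32 = 4.83×10^-7 m⁴; J_BC = π(0.0568)⁴/32 = 1.02×10^-6 m⁴.
θ = (T/G)·Σ L_i/J_i = (262.2/78.5×10⁹)·(0.784/4.83×10^-7 + 0.942/1.02×10^-6) = 8.499×10^-3 rad.

8.50 mrad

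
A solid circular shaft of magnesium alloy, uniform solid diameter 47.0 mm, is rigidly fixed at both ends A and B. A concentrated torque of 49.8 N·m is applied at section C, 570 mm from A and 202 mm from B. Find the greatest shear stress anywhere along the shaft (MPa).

1.80 MPa

With uniform GJ and both ends fixed, compatibility θ_AC = θ_CB gives T_A·a = T_B·b, together with T_A + T_B = T₀.
T_A = T₀·b/(a+b) = 49.80·202/772.0 = 13.03 N·m; T_B = 36.77 N·m.
τ in each portion: τ_AC = 6.39×10^5 Pa, τ_CB = 1.80×10^6 Pa; maximum is in CB.
τ_max = T_CB·r/J = 36.77·0.0235/4.79×10^-7 = 1.804×10^6 Pa.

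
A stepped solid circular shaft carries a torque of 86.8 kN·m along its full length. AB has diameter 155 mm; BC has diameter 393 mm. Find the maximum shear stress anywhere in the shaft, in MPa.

119 MPa

Under the same torque, τ_max = 16T/(πd³) is largest where d is smallest — segment AB (d = 155 mm).
τ_max = 16·86800/(π·(0.155)³) = 1.187×10^8 Pa.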